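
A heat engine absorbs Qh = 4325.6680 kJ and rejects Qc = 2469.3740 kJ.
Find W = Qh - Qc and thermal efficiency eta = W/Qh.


W = 4325.6680 - 2469.3740 = 1856.2940 kJ
eta = 1856.2940 / 4325.6680 = 0.4291 = 42.9135%

W = 1856.2940 kJ, eta = 42.9135%


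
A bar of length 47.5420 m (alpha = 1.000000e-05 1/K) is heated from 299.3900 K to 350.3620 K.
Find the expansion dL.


dT = 50.9720 K
dL = 1.000000e-05 * 47.5420 * 50.9720 = 0.024233 m
L_final = 47.566233 m

dL = 0.024233 m


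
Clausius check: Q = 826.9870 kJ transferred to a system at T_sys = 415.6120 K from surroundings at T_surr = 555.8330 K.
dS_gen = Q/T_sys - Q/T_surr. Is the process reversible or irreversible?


dS_sys = 826.9870/415.6120 = 1.9898 kJ/K
dS_surr = -826.9870/555.8330 = -1.4878 kJ/K
dS_gen = 1.9898 - 1.4878 = 0.5020 kJ/K (irreversible)

dS_gen = 0.5020 kJ/K, irreversible


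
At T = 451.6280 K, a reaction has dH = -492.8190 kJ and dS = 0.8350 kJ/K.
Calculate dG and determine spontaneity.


T*dS = 451.6280 * 0.8350 = 377.1094 kJ
dG = -492.8190 - 377.1094 = -869.9284 kJ (spontaneous)

dG = -869.9284 kJ, spontaneous


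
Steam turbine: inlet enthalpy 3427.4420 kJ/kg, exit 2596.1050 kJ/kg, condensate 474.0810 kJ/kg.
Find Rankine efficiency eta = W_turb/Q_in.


W = 831.3370 kJ/kg
Q_in = 2953.3610 kJ/kg
eta = 0.2815 = 28.1488%

eta = 28.1488%


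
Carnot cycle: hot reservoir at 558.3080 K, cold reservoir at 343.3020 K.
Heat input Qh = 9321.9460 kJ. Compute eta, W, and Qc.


eta = 1 - 343.3020/558.3080 = 0.3851
W = 0.3851 * 9321.9460 = 3589.9079 kJ
Qc = 9321.9460 - 3589.9079 = 5732.0381 kJ

eta = 38.5103%, W = 3589.9079 kJ, Qc = 5732.0381 kJ


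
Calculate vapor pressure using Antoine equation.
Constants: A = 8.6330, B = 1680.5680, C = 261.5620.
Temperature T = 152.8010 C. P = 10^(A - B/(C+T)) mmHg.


C+T = 414.3630
B/(C+T) = 4.0558
log10(P) = 8.6330 - 4.0558 = 4.5772
P = 10^4.5772 = 37775.7561 mmHg

37775.7561 mmHg


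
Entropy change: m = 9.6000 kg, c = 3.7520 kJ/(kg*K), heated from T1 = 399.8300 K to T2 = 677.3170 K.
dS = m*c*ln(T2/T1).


T2/T1 = 1.6940
ln(T2/T1) = 0.5271
dS = 9.6000 * 3.7520 * 0.5271 = 18.9857 kJ/K

18.9857 kJ/K


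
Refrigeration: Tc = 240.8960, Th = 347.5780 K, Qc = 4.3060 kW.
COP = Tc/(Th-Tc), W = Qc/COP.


COP = 240.8960 / 106.6820 = 2.2581
W = 4.3060 / 2.2581 = 1.9069 kW

COP = 2.2581, W = 1.9069 kW


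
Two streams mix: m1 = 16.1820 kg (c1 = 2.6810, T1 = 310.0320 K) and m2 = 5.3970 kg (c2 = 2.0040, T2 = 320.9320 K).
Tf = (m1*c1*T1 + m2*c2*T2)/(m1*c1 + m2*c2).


num = 16921.4786
den = 54.1995
Tf = 312.2071 K

312.2071 K


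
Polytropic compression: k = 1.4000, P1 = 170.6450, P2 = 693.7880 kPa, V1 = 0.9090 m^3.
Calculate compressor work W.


(k-1)/k = 0.2857
(P2/P1)^exp = 1.4929
W = 3.5000 * 170.6450 * 0.9090 * (1.4929 - 1) = 267.6126 kJ

267.6126 kJ


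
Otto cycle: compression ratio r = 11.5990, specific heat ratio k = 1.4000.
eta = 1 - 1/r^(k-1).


r^(k-1) = 2.6654
eta = 1 - 1/2.6654 = 0.6248 = 62.4827%

62.4827%


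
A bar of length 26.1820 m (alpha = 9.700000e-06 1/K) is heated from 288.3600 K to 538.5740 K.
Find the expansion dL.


dT = 250.2140 K
dL = 9.700000e-06 * 26.1820 * 250.2140 = 0.063546 m
L_final = 26.245546 m

dL = 0.063546 m


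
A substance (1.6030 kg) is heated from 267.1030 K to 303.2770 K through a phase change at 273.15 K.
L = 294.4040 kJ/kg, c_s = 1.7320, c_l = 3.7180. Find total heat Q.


Q1 (sensible, solid) = 1.6030 * 1.7320 * 6.0470 = 16.7889 kJ
Q2 (latent) = 1.6030 * 294.4040 = 471.9296 kJ
Q3 (sensible, liquid) = 1.6030 * 3.7180 * 30.1270 = 179.5555 kJ
Q_total = 668.2740 kJ

668.2740 kJ


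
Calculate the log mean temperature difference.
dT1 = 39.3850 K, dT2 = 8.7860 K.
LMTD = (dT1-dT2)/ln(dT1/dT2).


dT1/dT2 = 4.4827
ln(dT1/dT2) = 1.5002
LMTD = 30.5990 / 1.5002 = 20.3963 K

20.3963 K


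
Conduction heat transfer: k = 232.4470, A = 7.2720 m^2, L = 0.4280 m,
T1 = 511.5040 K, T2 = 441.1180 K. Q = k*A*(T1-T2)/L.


dT = 70.3860 K
Q = 232.4470 * 7.2720 * 70.3860 / 0.4280 = 277984.3405 W

277984.3405 W


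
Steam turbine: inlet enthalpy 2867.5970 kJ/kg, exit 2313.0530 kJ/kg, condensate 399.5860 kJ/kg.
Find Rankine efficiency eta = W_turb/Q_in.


W = 554.5440 kJ/kg
Q_in = 2468.0110 kJ/kg
eta = 0.2247 = 22.4693%

eta = 22.4693%


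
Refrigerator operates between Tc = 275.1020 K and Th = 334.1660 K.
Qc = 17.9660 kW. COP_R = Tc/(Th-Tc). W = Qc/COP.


COP = 275.1020 / 59.0640 = 4.6577
W = 17.9660 / 4.6577 = 3.8573 kW

COP = 4.6577, W = 3.8573 kW


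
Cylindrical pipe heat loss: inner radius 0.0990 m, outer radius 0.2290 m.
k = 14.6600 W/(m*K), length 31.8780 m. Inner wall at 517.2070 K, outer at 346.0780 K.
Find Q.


dT = 171.1290 K
ln(ro/ri) = 0.8386
Q = 2*pi*14.6600*31.8780*171.1290 / 0.8386 = 599201.0203 W

599201.0203 W


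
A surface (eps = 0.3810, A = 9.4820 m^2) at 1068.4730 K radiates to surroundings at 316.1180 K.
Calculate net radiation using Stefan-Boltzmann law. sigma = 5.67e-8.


T^4 = 1.3033e+12
Tsurr^4 = 9.9861e+09
Q = 0.3810 * 5.67e-8 * 9.4820 * 1.2933e+12 = 264924.3102 W

264924.3102 W


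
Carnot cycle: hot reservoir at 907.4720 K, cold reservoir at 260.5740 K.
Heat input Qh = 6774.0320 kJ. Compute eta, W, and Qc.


eta = 1 - 260.5740/907.4720 = 0.7129
W = 0.7129 * 6774.0320 = 4828.9179 kJ
Qc = 6774.0320 - 4828.9179 = 1945.1141 kJ

eta = 71.2857%, W = 4828.9179 kJ, Qc = 1945.1141 kJ


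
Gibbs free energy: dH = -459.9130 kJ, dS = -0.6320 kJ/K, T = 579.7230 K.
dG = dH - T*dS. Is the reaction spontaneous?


T*dS = 579.7230 * -0.6320 = -366.3849 kJ
dG = -459.9130 + 366.3849 = -93.5281 kJ (spontaneous)

dG = -93.5281 kJ, spontaneous


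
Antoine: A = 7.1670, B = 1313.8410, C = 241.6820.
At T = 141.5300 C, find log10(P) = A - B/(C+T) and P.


C+T = 383.2120
B/(C+T) = 3.4285
log10(P) = 7.1670 - 3.4285 = 3.7385
P = 10^3.7385 = 5476.5052 mmHg

5476.5052 mmHg


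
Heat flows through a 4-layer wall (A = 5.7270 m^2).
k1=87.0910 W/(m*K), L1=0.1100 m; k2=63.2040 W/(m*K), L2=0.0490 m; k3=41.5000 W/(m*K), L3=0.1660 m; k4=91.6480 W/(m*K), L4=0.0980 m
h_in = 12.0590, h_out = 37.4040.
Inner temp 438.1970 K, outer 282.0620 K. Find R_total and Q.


R_conv_in = 1/(12.0590*5.7270) = 0.0145
R_1 = 0.1100/(87.0910*5.7270) = 0.0002
R_2 = 0.0490/(63.2040*5.7270) = 0.0001
R_3 = 0.1660/(41.5000*5.7270) = 0.0007
R_4 = 0.0980/(91.6480*5.7270) = 0.0002
R_conv_out = 1/(37.4040*5.7270) = 0.0047
R_total = 0.0204 K/W
Q = 156.1350 / 0.0204 = 7657.7700 W

R_total = 0.0204 K/W, Q = 7657.7700 W


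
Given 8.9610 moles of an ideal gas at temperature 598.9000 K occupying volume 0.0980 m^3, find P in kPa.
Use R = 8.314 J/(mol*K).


P = nRT/V = 8.9610 * 8.314 * 598.9000 / 0.0980
= 44619.1005 / 0.0980 = 455296.9436 Pa = 455.2969 kPa

455.2969 kPa


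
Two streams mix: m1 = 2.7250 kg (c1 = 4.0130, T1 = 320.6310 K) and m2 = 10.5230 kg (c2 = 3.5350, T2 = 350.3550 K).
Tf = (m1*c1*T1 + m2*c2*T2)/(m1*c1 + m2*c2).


num = 16539.0236
den = 48.1342
Tf = 343.6021 K

343.6021 K


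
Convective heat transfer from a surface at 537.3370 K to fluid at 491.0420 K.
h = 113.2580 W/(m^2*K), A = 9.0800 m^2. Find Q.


dT = 46.2950 K
Q = 113.2580 * 9.0800 * 46.2950 = 47608.9743 W

47608.9743 W


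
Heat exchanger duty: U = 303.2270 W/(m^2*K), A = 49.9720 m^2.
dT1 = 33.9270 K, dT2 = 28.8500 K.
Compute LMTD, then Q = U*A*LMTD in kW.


LMTD = 31.3199 K
Q = 303.2270 * 49.9720 * 31.3199 = 474586.7718 W = 474.5868 kW

474.5868 kW


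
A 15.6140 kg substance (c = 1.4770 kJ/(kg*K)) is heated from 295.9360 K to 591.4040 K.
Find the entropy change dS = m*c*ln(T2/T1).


T2/T1 = 1.9984
ln(T2/T1) = 0.6924
dS = 15.6140 * 1.4770 * 0.6924 = 15.9670 kJ/K

15.9670 kJ/K


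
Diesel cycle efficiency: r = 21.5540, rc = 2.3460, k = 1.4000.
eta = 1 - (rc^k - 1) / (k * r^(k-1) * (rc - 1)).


r^(k-1) = 3.4152
rc^k = 3.2996
eta = 0.6427 = 64.2674%

64.2674%


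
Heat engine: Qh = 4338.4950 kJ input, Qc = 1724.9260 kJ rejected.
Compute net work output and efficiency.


W = 4338.4950 - 1724.9260 = 2613.5690 kJ
eta = 2613.5690 / 4338.4950 = 0.6024 = 60.2414%

W = 2613.5690 kJ, eta = 60.2414%


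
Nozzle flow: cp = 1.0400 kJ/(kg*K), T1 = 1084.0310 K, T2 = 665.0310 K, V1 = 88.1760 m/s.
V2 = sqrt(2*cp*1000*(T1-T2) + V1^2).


dT = 419.0000 K
2*cp*1000*dT = 871520.0000
V1^2 = 7775.0070
V2 = sqrt(879295.0070) = 937.7073 m/s

937.7073 m/s


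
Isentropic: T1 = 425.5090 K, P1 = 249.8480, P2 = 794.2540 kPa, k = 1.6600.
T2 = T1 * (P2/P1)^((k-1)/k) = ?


(k-1)/k = 0.3976
(P2/P1)^exp = 1.5838
T2 = 425.5090 * 1.5838 = 673.9254 K

673.9254 K


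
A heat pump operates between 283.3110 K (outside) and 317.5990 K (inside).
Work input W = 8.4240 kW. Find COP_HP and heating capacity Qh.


COP = 317.5990 / 34.2880 = 9.2627
Qh = 9.2627 * 8.4240 = 78.0289 kW

COP = 9.2627, Qh = 78.0289 kW


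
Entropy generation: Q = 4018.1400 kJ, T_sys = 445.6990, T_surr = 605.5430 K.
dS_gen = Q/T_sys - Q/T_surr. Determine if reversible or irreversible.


dS_sys = 4018.1400/445.6990 = 9.0154 kJ/K
dS_surr = -4018.1400/605.5430 = -6.6356 kJ/K
dS_gen = 9.0154 - 6.6356 = 2.3798 kJ/K (irreversible)

dS_gen = 2.3798 kJ/K, irreversible


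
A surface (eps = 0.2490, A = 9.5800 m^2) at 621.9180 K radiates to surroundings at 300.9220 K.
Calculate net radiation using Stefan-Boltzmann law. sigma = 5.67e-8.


T^4 = 1.4960e+11
Tsurr^4 = 8.2000e+09
Q = 0.2490 * 5.67e-8 * 9.5800 * 1.4140e+11 = 19124.8563 W

19124.8563 W


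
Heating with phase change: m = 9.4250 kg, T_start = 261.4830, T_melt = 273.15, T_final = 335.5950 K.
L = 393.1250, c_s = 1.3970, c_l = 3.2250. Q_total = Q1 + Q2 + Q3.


Q1 (sensible, solid) = 9.4250 * 1.3970 * 11.6670 = 153.6162 kJ
Q2 (latent) = 9.4250 * 393.1250 = 3705.2031 kJ
Q3 (sensible, liquid) = 9.4250 * 3.2250 * 62.4450 = 1898.0548 kJ
Q_total = 5756.8741 kJ

5756.8741 kJ


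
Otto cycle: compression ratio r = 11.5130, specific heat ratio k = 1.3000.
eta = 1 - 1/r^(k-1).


r^(k-1) = 2.0814
eta = 1 - 1/2.0814 = 0.5196 = 51.9555%

51.9555%


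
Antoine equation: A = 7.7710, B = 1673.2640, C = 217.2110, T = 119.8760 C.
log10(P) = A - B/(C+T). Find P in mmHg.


C+T = 337.0870
B/(C+T) = 4.9639
log10(P) = 7.7710 - 4.9639 = 2.8071
P = 10^2.8071 = 641.3667 mmHg

641.3667 mmHg


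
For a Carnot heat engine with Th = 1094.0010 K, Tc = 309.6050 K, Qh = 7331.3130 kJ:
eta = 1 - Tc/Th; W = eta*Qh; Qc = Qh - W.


eta = 1 - 309.6050/1094.0010 = 0.7170
W = 0.7170 * 7331.3130 = 5256.5332 kJ
Qc = 7331.3130 - 5256.5332 = 2074.7798 kJ

eta = 71.6998%, W = 5256.5332 kJ, Qc = 2074.7798 kJ


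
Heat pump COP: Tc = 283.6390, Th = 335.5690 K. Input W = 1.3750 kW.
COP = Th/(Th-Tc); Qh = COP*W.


COP = 335.5690 / 51.9300 = 6.4619
Qh = 6.4619 * 1.3750 = 8.8852 kW

COP = 6.4619, Qh = 8.8852 kW


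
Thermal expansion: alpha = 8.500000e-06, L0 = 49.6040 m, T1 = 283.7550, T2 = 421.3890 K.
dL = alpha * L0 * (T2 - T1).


dT = 137.6340 K
dL = 8.500000e-06 * 49.6040 * 137.6340 = 0.058031 m
L_final = 49.662031 m

dL = 0.058031 m


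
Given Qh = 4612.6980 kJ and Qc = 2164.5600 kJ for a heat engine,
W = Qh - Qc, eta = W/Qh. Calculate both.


W = 4612.6980 - 2164.5600 = 2448.1380 kJ
eta = 2448.1380 / 4612.6980 = 0.5307 = 53.0739%

W = 2448.1380 kJ, eta = 53.0739%


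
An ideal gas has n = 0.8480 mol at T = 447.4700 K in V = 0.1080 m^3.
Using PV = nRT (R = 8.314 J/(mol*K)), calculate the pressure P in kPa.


P = nRT/V = 0.8480 * 8.314 * 447.4700 / 0.1080
= 3154.7852 / 0.1080 = 29210.9742 Pa = 29.2110 kPa

29.2110 kPa


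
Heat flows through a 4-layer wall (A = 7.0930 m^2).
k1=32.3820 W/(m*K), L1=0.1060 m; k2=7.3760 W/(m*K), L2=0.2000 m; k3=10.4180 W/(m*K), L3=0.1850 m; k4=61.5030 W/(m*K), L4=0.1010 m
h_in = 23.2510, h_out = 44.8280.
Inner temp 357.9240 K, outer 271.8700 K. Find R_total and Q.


R_conv_in = 1/(23.2510*7.0930) = 0.0061
R_1 = 0.1060/(32.3820*7.0930) = 0.0005
R_2 = 0.2000/(7.3760*7.0930) = 0.0038
R_3 = 0.1850/(10.4180*7.0930) = 0.0025
R_4 = 0.1010/(61.5030*7.0930) = 0.0002
R_conv_out = 1/(44.8280*7.0930) = 0.0031
R_total = 0.0162 K/W
Q = 86.0540 / 0.0162 = 5302.8330 W

R_total = 0.0162 K/W, Q = 5302.8330 W


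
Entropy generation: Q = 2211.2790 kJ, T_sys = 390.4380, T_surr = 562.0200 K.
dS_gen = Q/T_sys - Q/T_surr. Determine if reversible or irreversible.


dS_sys = 2211.2790/390.4380 = 5.6636 kJ/K
dS_surr = -2211.2790/562.0200 = -3.9345 kJ/K
dS_gen = 5.6636 - 3.9345 = 1.7291 kJ/K (irreversible)

dS_gen = 1.7291 kJ/K, irreversible


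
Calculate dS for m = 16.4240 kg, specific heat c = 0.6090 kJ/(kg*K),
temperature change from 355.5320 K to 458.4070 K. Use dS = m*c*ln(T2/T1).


T2/T1 = 1.2894
ln(T2/T1) = 0.2541
dS = 16.4240 * 0.6090 * 0.2541 = 2.5420 kJ/K

2.5420 kJ/K


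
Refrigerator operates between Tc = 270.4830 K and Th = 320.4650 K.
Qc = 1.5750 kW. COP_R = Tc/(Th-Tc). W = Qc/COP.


COP = 270.4830 / 49.9820 = 5.4116
W = 1.5750 / 5.4116 = 0.2910 kW

COP = 5.4116, W = 0.2910 kW


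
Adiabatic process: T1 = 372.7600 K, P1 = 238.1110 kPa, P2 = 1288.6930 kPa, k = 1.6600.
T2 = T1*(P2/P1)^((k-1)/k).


(k-1)/k = 0.3976
(P2/P1)^exp = 1.9570
T2 = 372.7600 * 1.9570 = 729.4746 K

729.4746 K


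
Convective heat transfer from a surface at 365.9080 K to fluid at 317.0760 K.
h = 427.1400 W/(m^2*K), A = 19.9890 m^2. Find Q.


dT = 48.8320 K
Q = 427.1400 * 19.9890 * 48.8320 = 416932.5705 W

416932.5705 W


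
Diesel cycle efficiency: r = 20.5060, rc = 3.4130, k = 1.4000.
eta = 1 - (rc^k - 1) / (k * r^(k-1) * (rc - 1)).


r^(k-1) = 3.3477
rc^k = 5.5769
eta = 0.5953 = 59.5302%

59.5302%


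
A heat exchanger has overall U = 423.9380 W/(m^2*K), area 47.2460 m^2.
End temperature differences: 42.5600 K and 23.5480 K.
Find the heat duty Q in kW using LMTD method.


LMTD = 32.1217 K
Q = 423.9380 * 47.2460 * 32.1217 = 643377.6486 W = 643.3776 kW

643.3776 kW


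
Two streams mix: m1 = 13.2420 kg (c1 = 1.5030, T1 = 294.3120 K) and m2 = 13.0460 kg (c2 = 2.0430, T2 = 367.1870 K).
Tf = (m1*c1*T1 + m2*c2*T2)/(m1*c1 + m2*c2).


num = 15644.2381
den = 46.5557
Tf = 336.0327 K

336.0327 K


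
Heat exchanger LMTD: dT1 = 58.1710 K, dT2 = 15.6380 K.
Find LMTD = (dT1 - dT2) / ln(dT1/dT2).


dT1/dT2 = 3.7198
ln(dT1/dT2) = 1.3137
LMTD = 42.5330 / 1.3137 = 32.3769 K

32.3769 K


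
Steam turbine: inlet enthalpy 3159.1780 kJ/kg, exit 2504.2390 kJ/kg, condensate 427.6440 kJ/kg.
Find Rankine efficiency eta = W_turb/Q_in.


W = 654.9390 kJ/kg
Q_in = 2731.5340 kJ/kg
eta = 0.2398 = 23.9770%

eta = 23.9770%


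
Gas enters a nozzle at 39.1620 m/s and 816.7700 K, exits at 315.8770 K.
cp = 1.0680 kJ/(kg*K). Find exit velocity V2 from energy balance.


dT = 500.8930 K
2*cp*1000*dT = 1069907.4480
V1^2 = 1533.6622
V2 = sqrt(1071441.1102) = 1035.1044 m/s

1035.1044 m/s


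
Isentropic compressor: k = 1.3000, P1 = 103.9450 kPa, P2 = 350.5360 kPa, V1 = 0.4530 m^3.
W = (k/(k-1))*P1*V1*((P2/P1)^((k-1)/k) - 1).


(k-1)/k = 0.2308
(P2/P1)^exp = 1.3238
W = 4.3333 * 103.9450 * 0.4530 * (1.3238 - 1) = 66.0741 kJ

66.0741 kJ


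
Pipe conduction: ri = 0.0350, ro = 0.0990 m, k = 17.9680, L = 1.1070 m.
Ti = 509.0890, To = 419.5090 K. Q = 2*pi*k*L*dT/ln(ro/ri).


dT = 89.5800 K
ln(ro/ri) = 1.0398
Q = 2*pi*17.9680*1.1070*89.5800 / 1.0398 = 10767.1374 W

10767.1374 W


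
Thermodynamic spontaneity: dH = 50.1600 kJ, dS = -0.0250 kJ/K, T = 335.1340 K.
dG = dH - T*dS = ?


T*dS = 335.1340 * -0.0250 = -8.3784 kJ
dG = 50.1600 + 8.3784 = 58.5383 kJ (non-spontaneous)

dG = 58.5383 kJ, non-spontaneous


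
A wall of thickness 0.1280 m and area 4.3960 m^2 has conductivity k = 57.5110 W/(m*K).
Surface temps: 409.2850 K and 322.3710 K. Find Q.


dT = 86.9140 K
Q = 57.5110 * 4.3960 * 86.9140 / 0.1280 = 171667.6140 W

171667.6140 W


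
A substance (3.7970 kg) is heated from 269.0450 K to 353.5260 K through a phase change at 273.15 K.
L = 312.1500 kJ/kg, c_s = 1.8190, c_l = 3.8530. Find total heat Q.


Q1 (sensible, solid) = 3.7970 * 1.8190 * 4.1050 = 28.3522 kJ
Q2 (latent) = 3.7970 * 312.1500 = 1185.2335 kJ
Q3 (sensible, liquid) = 3.7970 * 3.8530 * 80.3760 = 1175.8881 kJ
Q_total = 2389.4738 kJ

2389.4738 kJ


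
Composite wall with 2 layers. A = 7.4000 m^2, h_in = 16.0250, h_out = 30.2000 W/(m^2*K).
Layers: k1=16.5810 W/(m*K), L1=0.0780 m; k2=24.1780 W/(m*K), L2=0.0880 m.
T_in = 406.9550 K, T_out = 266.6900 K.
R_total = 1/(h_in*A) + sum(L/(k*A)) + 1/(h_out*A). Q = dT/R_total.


R_conv_in = 1/(16.0250*7.4000) = 0.0084
R_1 = 0.0780/(16.5810*7.4000) = 0.0006
R_2 = 0.0880/(24.1780*7.4000) = 0.0005
R_conv_out = 1/(30.2000*7.4000) = 0.0045
R_total = 0.0140 K/W
Q = 140.2650 / 0.0140 = 9993.9504 W

R_total = 0.0140 K/W, Q = 9993.9504 W


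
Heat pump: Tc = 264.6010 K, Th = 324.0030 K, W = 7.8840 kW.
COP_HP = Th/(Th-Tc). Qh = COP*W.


COP = 324.0030 / 59.4020 = 5.4544
Qh = 5.4544 * 7.8840 = 43.0026 kW

COP = 5.4544, Qh = 43.0026 kW


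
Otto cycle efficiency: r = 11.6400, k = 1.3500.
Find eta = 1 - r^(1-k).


r^(k-1) = 2.3609
eta = 1 - 1/2.3609 = 0.5764 = 57.6439%

57.6439%


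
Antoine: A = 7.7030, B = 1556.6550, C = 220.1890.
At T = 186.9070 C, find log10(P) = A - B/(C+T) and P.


C+T = 407.0960
B/(C+T) = 3.8238
log10(P) = 7.7030 - 3.8238 = 3.8792
P = 10^3.8792 = 7571.7588 mmHg

7571.7588 mmHg


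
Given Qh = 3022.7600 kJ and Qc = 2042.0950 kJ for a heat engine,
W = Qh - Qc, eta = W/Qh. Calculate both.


W = 3022.7600 - 2042.0950 = 980.6650 kJ
eta = 980.6650 / 3022.7600 = 0.3244 = 32.4427%

W = 980.6650 kJ, eta = 32.4427%


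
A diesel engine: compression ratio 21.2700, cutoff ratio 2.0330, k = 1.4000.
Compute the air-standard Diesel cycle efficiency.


r^(k-1) = 3.3971
rc^k = 2.7002
eta = 0.6539 = 65.3934%

65.3934%


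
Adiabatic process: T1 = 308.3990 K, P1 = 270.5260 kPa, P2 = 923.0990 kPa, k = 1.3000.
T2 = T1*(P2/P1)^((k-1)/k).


(k-1)/k = 0.2308
(P2/P1)^exp = 1.3274
T2 = 308.3990 * 1.3274 = 409.3757 K

409.3757 K


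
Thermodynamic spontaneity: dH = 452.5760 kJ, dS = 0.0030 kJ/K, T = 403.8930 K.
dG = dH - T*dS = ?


T*dS = 403.8930 * 0.0030 = 1.2117 kJ
dG = 452.5760 - 1.2117 = 451.3643 kJ (non-spontaneous)

dG = 451.3643 kJ, non-spontaneous


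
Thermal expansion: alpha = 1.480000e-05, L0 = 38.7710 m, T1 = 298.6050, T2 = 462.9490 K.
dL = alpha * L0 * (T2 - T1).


dT = 164.3440 K
dL = 1.480000e-05 * 38.7710 * 164.3440 = 0.094302 m
L_final = 38.865302 m

dL = 0.094302 m


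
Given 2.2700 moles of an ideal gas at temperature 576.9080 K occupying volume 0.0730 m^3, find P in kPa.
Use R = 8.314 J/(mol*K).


P = nRT/V = 2.2700 * 8.314 * 576.9080 / 0.0730
= 10887.8578 / 0.0730 = 149148.7365 Pa = 149.1487 kPa

149.1487 kPa


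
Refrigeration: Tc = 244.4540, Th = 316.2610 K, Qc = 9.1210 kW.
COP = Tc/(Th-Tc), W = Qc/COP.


COP = 244.4540 / 71.8070 = 3.4043
W = 9.1210 / 3.4043 = 2.6792 kW

COP = 3.4043, W = 2.6792 kW


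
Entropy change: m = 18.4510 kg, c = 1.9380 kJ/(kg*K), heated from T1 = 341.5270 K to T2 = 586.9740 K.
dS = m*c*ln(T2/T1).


T2/T1 = 1.7187
ln(T2/T1) = 0.5416
dS = 18.4510 * 1.9380 * 0.5416 = 19.3649 kJ/K

19.3649 kJ/K


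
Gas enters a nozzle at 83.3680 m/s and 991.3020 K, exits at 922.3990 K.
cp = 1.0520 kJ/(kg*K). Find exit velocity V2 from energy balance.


dT = 68.9030 K
2*cp*1000*dT = 144971.9120
V1^2 = 6950.2234
V2 = sqrt(151922.1354) = 389.7719 m/s

389.7719 m/s


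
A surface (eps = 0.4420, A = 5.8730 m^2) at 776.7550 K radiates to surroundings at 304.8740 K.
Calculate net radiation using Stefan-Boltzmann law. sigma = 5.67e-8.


T^4 = 3.6403e+11
Tsurr^4 = 8.6394e+09
Q = 0.4420 * 5.67e-8 * 5.8730 * 3.5539e+11 = 52308.2687 W

52308.2687 W


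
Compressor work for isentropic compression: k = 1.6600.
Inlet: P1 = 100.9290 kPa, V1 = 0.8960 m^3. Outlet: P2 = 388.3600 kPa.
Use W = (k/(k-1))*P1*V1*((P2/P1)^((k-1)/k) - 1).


(k-1)/k = 0.3976
(P2/P1)^exp = 1.7087
W = 2.5152 * 100.9290 * 0.8960 * (1.7087 - 1) = 161.2049 kJ

161.2049 kJ


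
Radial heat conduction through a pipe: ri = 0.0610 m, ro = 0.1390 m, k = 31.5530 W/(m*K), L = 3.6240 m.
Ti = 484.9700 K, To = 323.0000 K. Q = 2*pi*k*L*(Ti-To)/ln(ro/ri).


dT = 161.9700 K
ln(ro/ri) = 0.8236
Q = 2*pi*31.5530*3.6240*161.9700 / 0.8236 = 141295.0419 W

141295.0419 W


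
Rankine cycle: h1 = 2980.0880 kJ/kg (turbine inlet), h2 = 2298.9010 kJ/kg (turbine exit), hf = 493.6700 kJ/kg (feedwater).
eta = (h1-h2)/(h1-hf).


W = 681.1870 kJ/kg
Q_in = 2486.4180 kJ/kg
eta = 0.2740 = 27.3963%

eta = 27.3963%


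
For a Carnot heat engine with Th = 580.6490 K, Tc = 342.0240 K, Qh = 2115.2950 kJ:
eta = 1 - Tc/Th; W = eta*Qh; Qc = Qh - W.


eta = 1 - 342.0240/580.6490 = 0.4110
W = 0.4110 * 2115.2950 = 869.3071 kJ
Qc = 2115.2950 - 869.3071 = 1245.9879 kJ

eta = 41.0963%, W = 869.3071 kJ, Qc = 1245.9879 kJ


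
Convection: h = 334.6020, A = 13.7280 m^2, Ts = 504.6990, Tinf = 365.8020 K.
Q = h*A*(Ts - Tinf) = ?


dT = 138.8970 K
Q = 334.6020 * 13.7280 * 138.8970 = 638011.7377 W

638011.7377 W


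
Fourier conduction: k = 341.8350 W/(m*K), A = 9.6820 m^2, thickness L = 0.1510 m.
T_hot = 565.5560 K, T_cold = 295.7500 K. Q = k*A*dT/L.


dT = 269.8060 K
Q = 341.8350 * 9.6820 * 269.8060 / 0.1510 = 5913658.7780 W

5913658.7780 W


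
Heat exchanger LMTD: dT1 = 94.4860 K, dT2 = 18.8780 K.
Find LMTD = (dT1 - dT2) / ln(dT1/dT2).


dT1/dT2 = 5.0051
ln(dT1/dT2) = 1.6105
LMTD = 75.6080 / 1.6105 = 46.9482 K

46.9482 K


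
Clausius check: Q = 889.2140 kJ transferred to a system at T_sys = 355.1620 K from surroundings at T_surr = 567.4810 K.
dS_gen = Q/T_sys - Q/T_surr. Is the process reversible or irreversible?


dS_sys = 889.2140/355.1620 = 2.5037 kJ/K
dS_surr = -889.2140/567.4810 = -1.5669 kJ/K
dS_gen = 2.5037 - 1.5669 = 0.9367 kJ/K (irreversible)

dS_gen = 0.9367 kJ/K, irreversible


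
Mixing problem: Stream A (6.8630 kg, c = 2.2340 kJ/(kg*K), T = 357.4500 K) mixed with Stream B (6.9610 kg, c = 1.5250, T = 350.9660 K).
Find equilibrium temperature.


num = 9206.0910
den = 25.9475
Tf = 354.7973 K

354.7973 K


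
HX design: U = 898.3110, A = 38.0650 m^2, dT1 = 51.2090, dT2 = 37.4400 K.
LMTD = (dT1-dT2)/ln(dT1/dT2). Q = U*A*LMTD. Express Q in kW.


LMTD = 43.9657 K
Q = 898.3110 * 38.0650 * 43.9657 = 1503373.7730 W = 1503.3738 kW

1503.3738 kW


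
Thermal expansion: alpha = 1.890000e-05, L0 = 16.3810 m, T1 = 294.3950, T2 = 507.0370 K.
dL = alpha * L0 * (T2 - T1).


dT = 212.6420 K
dL = 1.890000e-05 * 16.3810 * 212.6420 = 0.065834 m
L_final = 16.446834 m

dL = 0.065834 m


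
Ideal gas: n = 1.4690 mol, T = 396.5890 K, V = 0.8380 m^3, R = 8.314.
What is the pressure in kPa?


P = nRT/V = 1.4690 * 8.314 * 396.5890 / 0.8380
= 4843.6469 / 0.8380 = 5780.0083 Pa = 5.7800 kPa

5.7800 kPa


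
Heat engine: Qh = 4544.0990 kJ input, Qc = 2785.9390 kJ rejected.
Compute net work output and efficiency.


W = 4544.0990 - 2785.9390 = 1758.1600 kJ
eta = 1758.1600 / 4544.0990 = 0.3869 = 38.6911%

W = 1758.1600 kJ, eta = 38.6911%


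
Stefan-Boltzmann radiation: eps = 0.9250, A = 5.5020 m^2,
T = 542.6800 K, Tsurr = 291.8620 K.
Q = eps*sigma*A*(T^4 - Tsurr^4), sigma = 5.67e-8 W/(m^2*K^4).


T^4 = 8.6731e+10
Tsurr^4 = 7.2562e+09
Q = 0.9250 * 5.67e-8 * 5.5020 * 7.9475e+10 = 22933.7845 W

22933.7845 W


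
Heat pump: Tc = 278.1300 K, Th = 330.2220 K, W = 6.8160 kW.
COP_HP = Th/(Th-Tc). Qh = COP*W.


COP = 330.2220 / 52.0920 = 6.3392
Qh = 6.3392 * 6.8160 = 43.2080 kW

COP = 6.3392, Qh = 43.2080 kW


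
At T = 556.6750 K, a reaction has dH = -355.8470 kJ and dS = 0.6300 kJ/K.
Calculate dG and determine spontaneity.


T*dS = 556.6750 * 0.6300 = 350.7052 kJ
dG = -355.8470 - 350.7052 = -706.5522 kJ (spontaneous)

dG = -706.5522 kJ, spontaneous


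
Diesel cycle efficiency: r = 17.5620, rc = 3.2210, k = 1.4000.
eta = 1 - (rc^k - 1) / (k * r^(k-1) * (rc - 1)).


r^(k-1) = 3.1465
rc^k = 5.1427
eta = 0.5766 = 57.6579%

57.6579%


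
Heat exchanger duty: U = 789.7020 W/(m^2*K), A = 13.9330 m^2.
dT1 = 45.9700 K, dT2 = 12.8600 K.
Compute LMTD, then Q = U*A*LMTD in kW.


LMTD = 25.9917 K
Q = 789.7020 * 13.9330 * 25.9917 = 285984.7462 W = 285.9847 kW

285.9847 kW


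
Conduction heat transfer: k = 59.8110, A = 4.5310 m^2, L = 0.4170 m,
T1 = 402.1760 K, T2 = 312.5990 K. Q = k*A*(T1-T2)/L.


dT = 89.5770 K
Q = 59.8110 * 4.5310 * 89.5770 / 0.4170 = 58215.0915 W

58215.0915 W


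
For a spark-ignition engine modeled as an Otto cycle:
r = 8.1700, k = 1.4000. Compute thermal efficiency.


r^(k-1) = 2.3168
eta = 1 - 1/2.3168 = 0.5684 = 56.8370%

56.8370%


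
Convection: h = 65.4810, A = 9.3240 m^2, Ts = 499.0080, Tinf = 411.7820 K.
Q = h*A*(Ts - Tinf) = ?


dT = 87.2260 K
Q = 65.4810 * 9.3240 * 87.2260 = 53255.3846 W

53255.3846 W


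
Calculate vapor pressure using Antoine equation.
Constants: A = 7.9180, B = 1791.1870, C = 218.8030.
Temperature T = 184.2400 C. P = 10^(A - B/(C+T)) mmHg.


C+T = 403.0430
B/(C+T) = 4.4442
log10(P) = 7.9180 - 4.4442 = 3.4738
P = 10^3.4738 = 2977.4292 mmHg

2977.4292 mmHg


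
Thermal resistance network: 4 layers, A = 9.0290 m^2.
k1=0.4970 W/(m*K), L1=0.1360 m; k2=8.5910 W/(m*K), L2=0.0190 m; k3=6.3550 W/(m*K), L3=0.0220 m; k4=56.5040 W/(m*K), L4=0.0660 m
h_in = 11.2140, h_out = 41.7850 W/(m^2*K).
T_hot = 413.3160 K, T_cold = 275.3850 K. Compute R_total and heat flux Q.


R_conv_in = 1/(11.2140*9.0290) = 0.0099
R_1 = 0.1360/(0.4970*9.0290) = 0.0303
R_2 = 0.0190/(8.5910*9.0290) = 0.0002
R_3 = 0.0220/(6.3550*9.0290) = 0.0004
R_4 = 0.0660/(56.5040*9.0290) = 0.0001
R_conv_out = 1/(41.7850*9.0290) = 0.0027
R_total = 0.0436 K/W
Q = 137.9310 / 0.0436 = 3164.1559 W

R_total = 0.0436 K/W, Q = 3164.1559 W


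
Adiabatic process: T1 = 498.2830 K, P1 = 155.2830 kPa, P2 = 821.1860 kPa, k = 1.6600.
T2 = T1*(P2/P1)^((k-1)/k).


(k-1)/k = 0.3976
(P2/P1)^exp = 1.9390
T2 = 498.2830 * 1.9390 = 966.1848 K

966.1848 K


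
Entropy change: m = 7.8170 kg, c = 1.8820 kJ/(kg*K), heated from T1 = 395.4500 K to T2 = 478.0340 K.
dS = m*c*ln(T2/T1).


T2/T1 = 1.2088
ln(T2/T1) = 0.1897
dS = 7.8170 * 1.8820 * 0.1897 = 2.7902 kJ/K

2.7902 kJ/K


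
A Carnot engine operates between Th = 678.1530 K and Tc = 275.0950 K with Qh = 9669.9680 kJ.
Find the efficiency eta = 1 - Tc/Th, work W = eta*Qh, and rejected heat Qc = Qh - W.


eta = 1 - 275.0950/678.1530 = 0.5943
W = 0.5943 * 9669.9680 = 5747.3136 kJ
Qc = 9669.9680 - 5747.3136 = 3922.6544 kJ

eta = 59.4347%, W = 5747.3136 kJ, Qc = 3922.6544 kJ


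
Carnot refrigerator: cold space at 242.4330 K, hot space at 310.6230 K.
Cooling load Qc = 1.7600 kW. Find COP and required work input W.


COP = 242.4330 / 68.1900 = 3.5553
W = 1.7600 / 3.5553 = 0.4950 kW

COP = 3.5553, W = 0.4950 kW


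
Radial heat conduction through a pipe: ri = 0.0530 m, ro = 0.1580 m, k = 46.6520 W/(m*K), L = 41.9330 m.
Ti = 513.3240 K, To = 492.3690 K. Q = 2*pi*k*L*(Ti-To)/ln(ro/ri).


dT = 20.9550 K
ln(ro/ri) = 1.0923
Q = 2*pi*46.6520*41.9330*20.9550 / 1.0923 = 235803.6703 W

235803.6703 W


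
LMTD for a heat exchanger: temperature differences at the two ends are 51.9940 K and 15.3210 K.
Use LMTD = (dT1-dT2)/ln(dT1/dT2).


dT1/dT2 = 3.3936
ln(dT1/dT2) = 1.2219
LMTD = 36.6730 / 1.2219 = 30.0130 K

30.0130 K


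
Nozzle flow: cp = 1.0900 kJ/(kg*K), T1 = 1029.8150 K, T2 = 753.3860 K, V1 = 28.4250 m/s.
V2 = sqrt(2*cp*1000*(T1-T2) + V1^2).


dT = 276.4290 K
2*cp*1000*dT = 602615.2200
V1^2 = 807.9806
V2 = sqrt(603423.2006) = 776.8032 m/s

776.8032 m/s


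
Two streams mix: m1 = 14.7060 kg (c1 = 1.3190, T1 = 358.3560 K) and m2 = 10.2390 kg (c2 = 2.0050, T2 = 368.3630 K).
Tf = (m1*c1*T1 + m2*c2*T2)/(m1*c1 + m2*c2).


num = 14513.3039
den = 39.9264
Tf = 363.5014 K

363.5014 K


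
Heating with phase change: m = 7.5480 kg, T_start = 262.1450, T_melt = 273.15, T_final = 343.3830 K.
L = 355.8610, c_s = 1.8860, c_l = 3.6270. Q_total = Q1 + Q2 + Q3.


Q1 (sensible, solid) = 7.5480 * 1.8860 * 11.0050 = 156.6620 kJ
Q2 (latent) = 7.5480 * 355.8610 = 2686.0388 kJ
Q3 (sensible, liquid) = 7.5480 * 3.6270 * 70.2330 = 1922.7405 kJ
Q_total = 4765.4413 kJ

4765.4413 kJ


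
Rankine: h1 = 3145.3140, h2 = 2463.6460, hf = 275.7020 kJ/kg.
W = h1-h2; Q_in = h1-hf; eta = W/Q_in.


W = 681.6680 kJ/kg
Q_in = 2869.6120 kJ/kg
eta = 0.2375 = 23.7547%

eta = 23.7547%


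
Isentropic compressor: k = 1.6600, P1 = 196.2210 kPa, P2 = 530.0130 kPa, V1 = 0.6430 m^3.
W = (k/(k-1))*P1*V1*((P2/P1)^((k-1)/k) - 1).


(k-1)/k = 0.3976
(P2/P1)^exp = 1.4845
W = 2.5152 * 196.2210 * 0.6430 * (1.4845 - 1) = 153.7458 kJ

153.7458 kJ


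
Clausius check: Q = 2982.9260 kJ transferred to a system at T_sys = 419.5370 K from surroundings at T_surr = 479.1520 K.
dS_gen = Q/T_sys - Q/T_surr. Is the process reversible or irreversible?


dS_sys = 2982.9260/419.5370 = 7.1100 kJ/K
dS_surr = -2982.9260/479.1520 = -6.2254 kJ/K
dS_gen = 7.1100 - 6.2254 = 0.8846 kJ/K (irreversible)

dS_gen = 0.8846 kJ/K, irreversible


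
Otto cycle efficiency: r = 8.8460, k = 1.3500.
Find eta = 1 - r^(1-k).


r^(k-1) = 2.1447
eta = 1 - 1/2.1447 = 0.5337 = 53.3729%

53.3729%


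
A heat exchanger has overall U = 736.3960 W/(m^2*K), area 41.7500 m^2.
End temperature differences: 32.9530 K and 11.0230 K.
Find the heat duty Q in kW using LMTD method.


LMTD = 20.0256 K
Q = 736.3960 * 41.7500 * 20.0256 = 615677.7028 W = 615.6777 kW

615.6777 kW


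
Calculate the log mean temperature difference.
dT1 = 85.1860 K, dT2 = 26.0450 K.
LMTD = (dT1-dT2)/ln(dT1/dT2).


dT1/dT2 = 3.2707
ln(dT1/dT2) = 1.1850
LMTD = 59.1410 / 1.1850 = 49.9075 K

49.9075 K


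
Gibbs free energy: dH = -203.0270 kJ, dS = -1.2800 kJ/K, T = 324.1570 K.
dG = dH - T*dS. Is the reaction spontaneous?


T*dS = 324.1570 * -1.2800 = -414.9210 kJ
dG = -203.0270 + 414.9210 = 211.8940 kJ (non-spontaneous)

dG = 211.8940 kJ, non-spontaneous


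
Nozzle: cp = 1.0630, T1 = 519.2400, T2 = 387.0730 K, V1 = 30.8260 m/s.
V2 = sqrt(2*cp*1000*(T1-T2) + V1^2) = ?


dT = 132.1670 K
2*cp*1000*dT = 280987.0420
V1^2 = 950.2423
V2 = sqrt(281937.2843) = 530.9777 m/s

530.9777 m/s


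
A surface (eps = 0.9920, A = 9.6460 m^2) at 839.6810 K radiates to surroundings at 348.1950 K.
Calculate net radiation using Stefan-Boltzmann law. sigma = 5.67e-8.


T^4 = 4.9712e+11
Tsurr^4 = 1.4699e+10
Q = 0.9920 * 5.67e-8 * 9.6460 * 4.8242e+11 = 261736.3679 W

261736.3679 W


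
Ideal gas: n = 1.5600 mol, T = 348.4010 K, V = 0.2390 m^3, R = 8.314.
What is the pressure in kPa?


P = nRT/V = 1.5600 * 8.314 * 348.4010 / 0.2390
= 4518.7052 / 0.2390 = 18906.7164 Pa = 18.9067 kPa

18.9067 kPa


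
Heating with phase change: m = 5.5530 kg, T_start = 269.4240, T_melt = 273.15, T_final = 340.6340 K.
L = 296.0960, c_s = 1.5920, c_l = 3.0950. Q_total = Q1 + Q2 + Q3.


Q1 (sensible, solid) = 5.5530 * 1.5920 * 3.7260 = 32.9392 kJ
Q2 (latent) = 5.5530 * 296.0960 = 1644.2211 kJ
Q3 (sensible, liquid) = 5.5530 * 3.0950 * 67.4840 = 1159.8161 kJ
Q_total = 2836.9765 kJ

2836.9765 kJ


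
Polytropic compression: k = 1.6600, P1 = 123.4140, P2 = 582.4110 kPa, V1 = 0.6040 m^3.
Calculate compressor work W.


(k-1)/k = 0.3976
(P2/P1)^exp = 1.8532
W = 2.5152 * 123.4140 * 0.6040 * (1.8532 - 1) = 159.9618 kJ

159.9618 kJ


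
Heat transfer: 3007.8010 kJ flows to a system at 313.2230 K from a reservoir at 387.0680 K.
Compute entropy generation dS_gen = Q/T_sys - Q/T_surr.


dS_sys = 3007.8010/313.2230 = 9.6027 kJ/K
dS_surr = -3007.8010/387.0680 = -7.7707 kJ/K
dS_gen = 9.6027 - 7.7707 = 1.8320 kJ/K (irreversible)

dS_gen = 1.8320 kJ/K, irreversible


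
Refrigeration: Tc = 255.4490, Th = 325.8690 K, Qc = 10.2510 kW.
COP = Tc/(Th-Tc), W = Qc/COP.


COP = 255.4490 / 70.4200 = 3.6275
W = 10.2510 / 3.6275 = 2.8259 kW

COP = 3.6275, W = 2.8259 kW


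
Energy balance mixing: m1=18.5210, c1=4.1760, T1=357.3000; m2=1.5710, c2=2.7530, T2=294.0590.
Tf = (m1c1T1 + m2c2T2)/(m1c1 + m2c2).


num = 28906.6969
den = 81.6687
Tf = 353.9509 K

353.9509 K


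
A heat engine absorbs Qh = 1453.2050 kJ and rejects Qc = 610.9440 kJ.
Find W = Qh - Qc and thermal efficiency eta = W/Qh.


W = 1453.2050 - 610.9440 = 842.2610 kJ
eta = 842.2610 / 1453.2050 = 0.5796 = 57.9589%

W = 842.2610 kJ, eta = 57.9589%


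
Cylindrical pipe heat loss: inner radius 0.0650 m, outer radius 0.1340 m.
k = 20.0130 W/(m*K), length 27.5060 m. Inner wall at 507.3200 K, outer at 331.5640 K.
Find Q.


dT = 175.7560 K
ln(ro/ri) = 0.7235
Q = 2*pi*20.0130*27.5060*175.7560 / 0.7235 = 840271.4788 W

840271.4788 W


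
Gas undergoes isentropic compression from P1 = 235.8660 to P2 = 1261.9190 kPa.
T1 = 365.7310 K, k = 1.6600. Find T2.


(k-1)/k = 0.3976
(P2/P1)^exp = 1.9480
T2 = 365.7310 * 1.9480 = 712.4479 K

712.4479 K


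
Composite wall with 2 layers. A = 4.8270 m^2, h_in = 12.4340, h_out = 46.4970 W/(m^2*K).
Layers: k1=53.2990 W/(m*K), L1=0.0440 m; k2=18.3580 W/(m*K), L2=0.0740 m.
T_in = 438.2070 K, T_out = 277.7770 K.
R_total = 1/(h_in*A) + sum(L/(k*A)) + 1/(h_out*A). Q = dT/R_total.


R_conv_in = 1/(12.4340*4.8270) = 0.0167
R_1 = 0.0440/(53.2990*4.8270) = 0.0002
R_2 = 0.0740/(18.3580*4.8270) = 0.0008
R_conv_out = 1/(46.4970*4.8270) = 0.0045
R_total = 0.0221 K/W
Q = 160.4300 / 0.0221 = 7251.7183 W

R_total = 0.0221 K/W, Q = 7251.7183 W


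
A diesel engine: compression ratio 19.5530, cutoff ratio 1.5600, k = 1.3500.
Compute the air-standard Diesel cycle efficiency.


r^(k-1) = 2.8309
rc^k = 1.8227
eta = 0.6156 = 61.5584%

61.5584%


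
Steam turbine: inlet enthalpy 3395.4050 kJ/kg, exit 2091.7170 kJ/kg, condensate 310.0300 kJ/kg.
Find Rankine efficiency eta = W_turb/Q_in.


W = 1303.6880 kJ/kg
Q_in = 3085.3750 kJ/kg
eta = 0.4225 = 42.2538%

eta = 42.2538%


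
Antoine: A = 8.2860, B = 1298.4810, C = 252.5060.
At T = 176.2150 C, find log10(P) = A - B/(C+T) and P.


C+T = 428.7210
B/(C+T) = 3.0287
log10(P) = 8.2860 - 3.0287 = 5.2573
P = 10^5.2573 = 180828.9779 mmHg

180828.9779 mmHg


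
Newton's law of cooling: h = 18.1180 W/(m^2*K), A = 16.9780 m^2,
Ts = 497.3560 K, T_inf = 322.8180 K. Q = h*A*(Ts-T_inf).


dT = 174.5380 K
Q = 18.1180 * 16.9780 * 174.5380 = 53689.1811 W

53689.1811 W


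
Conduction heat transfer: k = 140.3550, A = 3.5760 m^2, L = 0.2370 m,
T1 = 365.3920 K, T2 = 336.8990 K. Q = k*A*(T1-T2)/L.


dT = 28.4930 K
Q = 140.3550 * 3.5760 * 28.4930 / 0.2370 = 60341.3790 W

60341.3790 W


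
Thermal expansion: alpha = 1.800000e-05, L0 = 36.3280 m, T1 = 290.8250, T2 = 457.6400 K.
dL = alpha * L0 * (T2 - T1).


dT = 166.8150 K
dL = 1.800000e-05 * 36.3280 * 166.8150 = 0.109081 m
L_final = 36.437081 m

dL = 0.109081 m


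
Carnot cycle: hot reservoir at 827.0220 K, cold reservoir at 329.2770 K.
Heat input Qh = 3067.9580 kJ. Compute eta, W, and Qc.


eta = 1 - 329.2770/827.0220 = 0.6019
W = 0.6019 * 3067.9580 = 1846.4572 kJ
Qc = 3067.9580 - 1846.4572 = 1221.5008 kJ

eta = 60.1852%, W = 1846.4572 kJ, Qc = 1221.5008 kJ


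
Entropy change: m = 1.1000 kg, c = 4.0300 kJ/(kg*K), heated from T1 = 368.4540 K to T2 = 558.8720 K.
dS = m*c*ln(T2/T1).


T2/T1 = 1.5168
ln(T2/T1) = 0.4166
dS = 1.1000 * 4.0300 * 0.4166 = 1.8468 kJ/K

1.8468 kJ/K


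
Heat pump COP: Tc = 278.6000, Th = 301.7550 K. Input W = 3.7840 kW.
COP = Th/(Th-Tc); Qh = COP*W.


COP = 301.7550 / 23.1550 = 13.0320
Qh = 13.0320 * 3.7840 = 49.3129 kW

COP = 13.0320, Qh = 49.3129 kW


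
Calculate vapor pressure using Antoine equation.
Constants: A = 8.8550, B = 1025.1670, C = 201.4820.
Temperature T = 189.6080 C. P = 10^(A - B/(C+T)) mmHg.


C+T = 391.0900
B/(C+T) = 2.6213
log10(P) = 8.8550 - 2.6213 = 6.2337
P = 10^6.2337 = 1712745.6926 mmHg

1712745.6926 mmHg


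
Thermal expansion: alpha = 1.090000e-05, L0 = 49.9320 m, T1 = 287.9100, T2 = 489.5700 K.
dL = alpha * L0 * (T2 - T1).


dT = 201.6600 K
dL = 1.090000e-05 * 49.9320 * 201.6600 = 0.109755 m
L_final = 50.041755 m

dL = 0.109755 m


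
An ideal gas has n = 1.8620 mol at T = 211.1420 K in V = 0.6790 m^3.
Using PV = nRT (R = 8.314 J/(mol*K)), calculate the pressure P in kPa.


P = nRT/V = 1.8620 * 8.314 * 211.1420 / 0.6790
= 3268.6192 / 0.6790 = 4813.8722 Pa = 4.8139 kPa

4.8139 kPa


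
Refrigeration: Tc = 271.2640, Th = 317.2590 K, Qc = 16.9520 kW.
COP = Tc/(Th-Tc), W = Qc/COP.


COP = 271.2640 / 45.9950 = 5.8977
W = 16.9520 / 5.8977 = 2.8743 kW

COP = 5.8977, W = 2.8743 kW


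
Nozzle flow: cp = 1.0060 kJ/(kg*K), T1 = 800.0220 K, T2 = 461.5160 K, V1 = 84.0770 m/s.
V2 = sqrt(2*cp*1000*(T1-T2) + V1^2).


dT = 338.5060 K
2*cp*1000*dT = 681074.0720
V1^2 = 7068.9419
V2 = sqrt(688143.0139) = 829.5439 m/s

829.5439 m/s


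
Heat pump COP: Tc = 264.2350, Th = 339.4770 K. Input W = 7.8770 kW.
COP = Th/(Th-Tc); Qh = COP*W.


COP = 339.4770 / 75.2420 = 4.5118
Qh = 4.5118 * 7.8770 = 35.5395 kW

COP = 4.5118, Qh = 35.5395 kW


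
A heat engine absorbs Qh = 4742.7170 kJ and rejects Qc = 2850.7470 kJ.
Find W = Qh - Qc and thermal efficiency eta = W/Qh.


W = 4742.7170 - 2850.7470 = 1891.9700 kJ
eta = 1891.9700 / 4742.7170 = 0.3989 = 39.8921%

W = 1891.9700 kJ, eta = 39.8921%


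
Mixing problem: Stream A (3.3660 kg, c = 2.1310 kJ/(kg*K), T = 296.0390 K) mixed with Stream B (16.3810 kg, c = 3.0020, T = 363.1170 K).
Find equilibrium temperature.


num = 19980.0269
den = 56.3487
Tf = 354.5783 K

354.5783 K


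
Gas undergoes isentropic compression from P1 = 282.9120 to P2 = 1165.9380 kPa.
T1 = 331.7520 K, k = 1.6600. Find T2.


(k-1)/k = 0.3976
(P2/P1)^exp = 1.7560
T2 = 331.7520 * 1.7560 = 582.5607 K

582.5607 K


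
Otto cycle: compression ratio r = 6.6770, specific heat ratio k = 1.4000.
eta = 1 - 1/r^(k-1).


r^(k-1) = 2.1371
eta = 1 - 1/2.1371 = 0.5321 = 53.2084%

53.2084%


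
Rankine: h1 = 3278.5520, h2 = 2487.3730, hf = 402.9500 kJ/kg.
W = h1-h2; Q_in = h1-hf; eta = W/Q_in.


W = 791.1790 kJ/kg
Q_in = 2875.6020 kJ/kg
eta = 0.2751 = 27.5135%

eta = 27.5135%


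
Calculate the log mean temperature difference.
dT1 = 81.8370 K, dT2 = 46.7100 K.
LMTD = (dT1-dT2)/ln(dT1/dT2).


dT1/dT2 = 1.7520
ln(dT1/dT2) = 0.5608
LMTD = 35.1270 / 0.5608 = 62.6405 K

62.6405 K


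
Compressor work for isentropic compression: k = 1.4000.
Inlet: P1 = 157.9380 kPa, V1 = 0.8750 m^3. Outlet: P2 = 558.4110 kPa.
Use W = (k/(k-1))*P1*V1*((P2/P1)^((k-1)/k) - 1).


(k-1)/k = 0.2857
(P2/P1)^exp = 1.4345
W = 3.5000 * 157.9380 * 0.8750 * (1.4345 - 1) = 210.1682 kJ

210.1682 kJ


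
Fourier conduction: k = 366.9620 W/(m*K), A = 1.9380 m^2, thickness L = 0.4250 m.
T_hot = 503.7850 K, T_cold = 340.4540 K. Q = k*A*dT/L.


dT = 163.3310 K
Q = 366.9620 * 1.9380 * 163.3310 / 0.4250 = 273309.3931 W

273309.3931 W


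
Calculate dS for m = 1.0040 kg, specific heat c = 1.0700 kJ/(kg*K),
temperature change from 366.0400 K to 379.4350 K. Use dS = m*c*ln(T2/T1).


T2/T1 = 1.0366
ln(T2/T1) = 0.0359
dS = 1.0040 * 1.0700 * 0.0359 = 0.0386 kJ/K

0.0386 kJ/K


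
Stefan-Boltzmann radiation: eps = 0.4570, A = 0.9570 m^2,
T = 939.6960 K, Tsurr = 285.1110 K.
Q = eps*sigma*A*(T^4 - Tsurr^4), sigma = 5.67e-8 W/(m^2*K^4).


T^4 = 7.7974e+11
Tsurr^4 = 6.6078e+09
Q = 0.4570 * 5.67e-8 * 0.9570 * 7.7313e+11 = 19171.8783 W

19171.8783 W


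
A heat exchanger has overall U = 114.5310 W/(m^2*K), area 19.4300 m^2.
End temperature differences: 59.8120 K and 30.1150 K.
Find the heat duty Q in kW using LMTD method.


LMTD = 43.2785 K
Q = 114.5310 * 19.4300 * 43.2785 = 96309.3666 W = 96.3094 kW

96.3094 kW


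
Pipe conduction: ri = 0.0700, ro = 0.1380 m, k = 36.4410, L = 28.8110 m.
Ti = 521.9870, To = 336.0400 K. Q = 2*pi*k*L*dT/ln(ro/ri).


dT = 185.9470 K
ln(ro/ri) = 0.6788
Q = 2*pi*36.4410*28.8110*185.9470 / 0.6788 = 1807184.1885 W

1807184.1885 W


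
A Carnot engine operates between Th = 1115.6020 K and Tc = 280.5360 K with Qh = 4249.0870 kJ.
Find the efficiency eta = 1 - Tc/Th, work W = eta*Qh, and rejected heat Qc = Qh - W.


eta = 1 - 280.5360/1115.6020 = 0.7485
W = 0.7485 * 4249.0870 = 3180.5860 kJ
Qc = 4249.0870 - 3180.5860 = 1068.5010 kJ

eta = 74.8534%, W = 3180.5860 kJ, Qc = 1068.5010 kJ
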